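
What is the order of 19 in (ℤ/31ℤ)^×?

15

By Lagrange's theorem, ord_31(19) divides φ(31) = 31 − 1 = 30 = 2 · 3 · 5.
Divisors of 30: 1, 2, 3, 5, 6, 10, 15, 30.
Evaluate successive powers at the divisors of 30:
19^1 ≡ 19
19^2 ≡ 20
19^3 ≡ 8
19^5 ≡ 5
19^6 ≡ 2
19^10 ≡ 25
19^15 ≡ 1
Therefore the multiplicative order of 19 modulo 31 is 15.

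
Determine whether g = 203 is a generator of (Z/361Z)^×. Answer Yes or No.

Yes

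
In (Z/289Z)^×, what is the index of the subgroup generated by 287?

2

Since 287 ∈ (Z/289Z)^×, its order divides φ(289) = φ(17^2) = 17·(17−1) = 272 = 2^4 · 17.
Divisors of 272: 1, 2, 4, 8, 16, 17, 34, 68, 136, 272.
Evaluate successive powers at the divisors of 272:
287^1 ≡ 287 (mod 289)
287^2 ≡ 4 (mod 289)
287^4 ≡ 16 (mod 289)
287^8 ≡ 256 (mod 289)
287^16 ≡ 222 (mod 289)
287^17 ≡ 134 (mod 289)
287^34 ≡ 38 (mod 289)
287^68 ≡ 288 (mod 289)
287^136 ≡ 1 (mod 289) ✓
Thus |⟨287⟩| = ord(287) = 136.
[(Z/289Z)^× : ⟨287⟩] = 272/136 = 2.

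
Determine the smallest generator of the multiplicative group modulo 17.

φ(17) = 17 − 1 = 16 = 2^4.
g is a primitive root iff g^(16/q) ≢ 1 (mod 17) for each prime q ∈ {2}.
g = 2: 2^8 ≡ 1 — hits 1, so not a primitive root.
g = 3: 3^8 ≡ 16 — none is 1, so 3 is a primitive root.
Hence the least primitive root of 17 is 3.

3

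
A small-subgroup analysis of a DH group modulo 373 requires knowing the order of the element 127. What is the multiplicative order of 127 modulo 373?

372

Since 127 ∈ (Z/373Z)^×, its order divides φ(373) = 373 − 1 = 372 = 2^2 · 3 · 31.
Divisors of 372: 1, 2, 3, 4, 6, 12, 31, 62, 93, 124, 186, 372.
Evaluate successive powers at the divisors of 372:
127^1 ≡ 127
127^2 ≡ 90
127^3 ≡ 240
127^4 ≡ 267
127^6 ≡ 158
127^12 ≡ 346
127^31 ≡ 173
127^62 ≡ 89
127^93 ≡ 104
127^124 ≡ 88
127^186 ≡ 372
127^372 ≡ 1
So ord_373(127) = 372.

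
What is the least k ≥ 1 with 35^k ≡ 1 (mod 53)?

By Lagrange's theorem, ord_53(35) divides φ(53) = 53 − 1 = 52 = 2^2 · 13.
Divisors of 52: 1, 2, 4, 13, 26, 52.
Compute 35^d (mod 53) for the divisors d until we hit 1:
35^1 ≡ 35
35^2 ≡ 6
35^4 ≡ 36
35^13 ≡ 30
35^26 ≡ 52
35^52 ≡ 1
So ord_53(35) = 52.

52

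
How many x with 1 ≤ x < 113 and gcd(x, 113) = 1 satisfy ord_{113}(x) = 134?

φ(113) = 113 − 1 = 112 = 2^4 · 7.
(Z/113Z)^× is cyclic (|G| = 112); a cyclic group of order m has exactly φ(d) elements of each order d | m, and none otherwise.
Since 134 ∤ 112, the count is 0.

0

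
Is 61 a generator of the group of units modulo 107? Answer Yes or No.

No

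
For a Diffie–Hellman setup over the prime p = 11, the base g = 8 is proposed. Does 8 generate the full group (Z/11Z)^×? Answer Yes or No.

Yes

φ(11) = 11 − 1 = 10 = 2 · 5.
8 is a primitive root mod 11 iff 8^(φ(11)/q) ≢ 1 for every prime q | φ(11), i.e. q ∈ {2, 5}.
8^5 ≡ 10 (mod 11)  [q = 2: ≢ 1 ✓]
8^2 ≡ 9 (mod 11)  [q = 5: ≢ 1 ✓]
All checks pass, so 8 has order 10 and is a primitive root modulo 11.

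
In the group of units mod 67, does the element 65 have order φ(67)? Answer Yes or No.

φ(67) = 67 − 1 = 66 = 2 · 3 · 11.
An element g generates (Z/67Z)^× iff g^(66/q) ≢ 1 (mod 67) for each prime q ∈ {2, 3, 11}.
65^33 ≡ 1 (mod 67)  [q = 2: ≡ 1 ✗]
65^22 ≡ 37 (mod 67)  [q = 3: ≢ 1 ✓]
65^6 ≡ 64 (mod 67)  [q = 11: ≢ 1 ✓]
65^33 ≡ 1 shows ord(65) | 33, strictly less than φ(67); not a primitive root.

No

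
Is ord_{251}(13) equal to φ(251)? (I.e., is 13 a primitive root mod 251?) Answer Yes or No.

No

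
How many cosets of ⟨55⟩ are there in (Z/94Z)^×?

By Lagrange's theorem, ord_94(55) divides φ(94) = φ(2)·φ(47) = 1·46 = 46 = 2 · 23.
Divisors of 46: 1, 2, 23, 46.
Check 55^d mod 94 for each divisor in increasing order:
55^1 ≡ 55 (mod 94)
55^2 ≡ 17 (mod 94)
55^23 ≡ 1 (mod 94) ✓
The order of 55 is 23, so the subgroup it generates has 23 elements.
[(Z/94Z)^× : ⟨55⟩] = 46/23 = 2.

2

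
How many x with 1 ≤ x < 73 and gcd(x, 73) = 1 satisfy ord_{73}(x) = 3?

2

φ(73) = 73 − 1 = 72 = 2^3 · 3^2.
In a cyclic group of order 72, there are φ(d) elements of order d for each divisor d of 72, and zero for non-divisors.
3 | 72, and φ(3) = 3 − 1 = 2.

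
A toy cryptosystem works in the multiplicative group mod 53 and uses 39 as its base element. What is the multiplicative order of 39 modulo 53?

52

Since 39 ∈ (Z/53Z)^×, its order divides φ(53) = 53 − 1 = 52 = 2^2 · 13.
Divisors of 52: 1, 2, 4, 13, 26, 52.
Evaluate successive powers at the divisors of 52:
39^1 ≡ 39 (mod 53)
39^2 ≡ 37 (mod 53)
39^4 ≡ 44 (mod 53)
39^13 ≡ 30 (mod 53)
39^26 ≡ 52 (mod 53)
39^52 ≡ 1 (mod 53) ✓
The smallest such exponent is 52, so the order of 39 is 52.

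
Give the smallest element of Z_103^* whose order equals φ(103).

φ(103) = 103 − 1 = 102 = 2 · 3 · 17.
g is a primitive root iff g^(102/q) ≢ 1 (mod 103) for each prime q ∈ {2, 3, 17}.
g = 2: 2^51 ≡ 1 — hits 1, so not a primitive root.
g = 3: 3^51 ≡ 102; 3^34 ≡ 1 — hits 1, so not a primitive root.
g = 4: 4^51 ≡ 1 — hits 1, so not a primitive root.
g = 5: 5^51 ≡ 102; 5^34 ≡ 56; 5^6 ≡ 72 — none is 1, so 5 is a primitive root.
So 5 is the smallest generator of (Z/103Z)^×.

5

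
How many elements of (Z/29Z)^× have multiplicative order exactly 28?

φ(29) = 29 − 1 = 28 = 2^2 · 7.
In a cyclic group of order 28, there are φ(d) elements of order d for each divisor d of 28, and zero for non-divisors.
28 = 2^2 · 7 divides 28, and φ(28) = 12.

12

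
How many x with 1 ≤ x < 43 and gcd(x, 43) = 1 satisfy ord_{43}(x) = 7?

φ(43) = 43 − 1 = 42 = 2 · 3 · 7.
(Z/43Z)^× is cyclic (|G| = 42); a cyclic group of order m has exactly φ(d) elements of each order d | m, and none otherwise.
7 | 42, and φ(7) = 7 − 1 = 6.

6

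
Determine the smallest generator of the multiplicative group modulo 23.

φ(23) = 23 − 1 = 22 = 2 · 11.
g is a primitive root iff g^(22/q) ≢ 1 (mod 23) for each prime q ∈ {2, 11}.
g = 2: 2^11 ≡ 1 — hits 1, so not a primitive root.
g = 3: 3^11 ≡ 1 — hits 1, so not a primitive root.
g = 4: 4^11 ≡ 1 — hits 1, so not a primitive root.
g = 5: 5^11 ≡ 22; 5^2 ≡ 2 — none is 1, so 5 is a primitive root.
So 5 is the smallest generator of (Z/23Z)^×.

5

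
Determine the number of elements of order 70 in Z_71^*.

24

φ(71) = 71 − 1 = 70 = 2 · 5 · 7.
In a cyclic group of order 70, there are φ(d) elements of order d for each divisor d of 70, and zero for non-divisors.
70 = 2 · 5 · 7 divides 70, and φ(70) = 24.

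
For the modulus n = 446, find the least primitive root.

3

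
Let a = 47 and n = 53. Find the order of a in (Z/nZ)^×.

13

By Lagrange's theorem, ord_53(47) divides φ(53) = 53 − 1 = 52 = 2^2 · 13.
Divisors of 52: 1, 2, 4, 13, 26, 52.
Evaluate successive powers at the divisors of 52:
47^1 ≡ 47
47^2 ≡ 36
47^4 ≡ 24
47^13 ≡ 1
So ord_53(47) = 13.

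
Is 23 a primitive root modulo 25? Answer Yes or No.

Yes

φ(25) = φ(5^2) = 5·(5−1) = 20 = 2^2 · 5.
Test 23^(20/q) mod 25 for each prime factor q of 20:
23^10 ≡ 24 (mod 25)  [q = 2: ≢ 1 ✓]
23^4 ≡ 16 (mod 25)  [q = 5: ≢ 1 ✓]
Every test exponent gives a nontrivial residue, hence 23 generates the full group.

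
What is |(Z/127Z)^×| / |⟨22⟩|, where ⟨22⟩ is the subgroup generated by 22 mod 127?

14

By Lagrange's theorem, ord_127(22) divides φ(127) = 127 − 1 = 126 = 2 · 3^2 · 7.
Divisors of 126: 1, 2, 3, 6, 7, 9, 14, 18, 21, 42, 63, 126.
Compute 22^d (mod 127) for the divisors d until we hit 1:
22^1 ≡ 22
22^2 ≡ 103
22^3 ≡ 107
22^6 ≡ 19
22^7 ≡ 37
22^9 ≡ 1
Thus |⟨22⟩| = ord(22) = 9.
[(Z/127Z)^× : ⟨22⟩] = 126/9 = 14.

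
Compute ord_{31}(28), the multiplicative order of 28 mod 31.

The order of 28 must divide φ(31) = 31 − 1 = 30 = 2 · 3 · 5.
Divisors of 30: 1, 2, 3, 5, 6, 10, 15, 30.
Check 28^d mod 31 for each divisor in increasing order:
28^1 ≡ 28 (mod 31)
28^2 ≡ 9 (mod 31)
28^3 ≡ 4 (mod 31)
28^5 ≡ 5 (mod 31)
28^6 ≡ 16 (mod 31)
28^10 ≡ 25 (mod 31)
28^15 ≡ 1 (mod 31) ✓
Therefore the multiplicative order of 28 modulo 31 is 15.

15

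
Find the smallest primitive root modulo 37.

2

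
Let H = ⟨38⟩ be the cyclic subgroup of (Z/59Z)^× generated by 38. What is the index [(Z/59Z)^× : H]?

The order of 38 must divide φ(59) = 59 − 1 = 58 = 2 · 29.
Divisors of 58: 1, 2, 29, 58.
Evaluate successive powers at the divisors of 58:
38^1 ≡ 38 (mod 59)
38^2 ≡ 28 (mod 59)
38^29 ≡ 58 (mod 59)
38^58 ≡ 1 (mod 59) ✓
So ord_59(38) = 58, hence |⟨38⟩| = 58.
The index is φ(59) / ord(38) = 58 / 58 = 1.

1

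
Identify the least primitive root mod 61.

φ(61) = 61 − 1 = 60 = 2^2 · 3 · 5.
Test candidates g = 2, 3, … against the prime factors q ∈ {2, 3, 5} of φ(61): g is a generator iff g^(60/q) ≢ 1 for every such q.
g = 2: 2^30 ≡ 60; 2^20 ≡ 47; 2^12 ≡ 9 — none is 1, so 2 is a primitive root.
The smallest primitive root modulo 61 is 2.

2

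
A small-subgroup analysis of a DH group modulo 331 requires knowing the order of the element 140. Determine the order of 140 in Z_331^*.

ord(140) | φ(331) = 331 − 1 = 330 = 2 · 3 · 5 · 11.
Divisors of 330: 1, 2, 3, 5, 6, 10, 11, 15, 22, 30, 33, 55, 66, 110, 165, 330.
Evaluate successive powers at the divisors of 330:
140^1 ≡ 140 (mod 331)
140^2 ≡ 71 (mod 331)
140^3 ≡ 10 (mod 331)
140^5 ≡ 48 (mod 331)
140^6 ≡ 100 (mod 331)
140^10 ≡ 318 (mod 331)
140^11 ≡ 166 (mod 331)
140^15 ≡ 38 (mod 331)
140^22 ≡ 83 (mod 331)
140^30 ≡ 120 (mod 331)
140^33 ≡ 207 (mod 331)
140^55 ≡ 300 (mod 331)
140^66 ≡ 150 (mod 331)
140^110 ≡ 299 (mod 331)
140^165 ≡ 330 (mod 331)
140^330 ≡ 1 (mod 331) ✓
The smallest such exponent is 330, so the order of 140 is 330.

330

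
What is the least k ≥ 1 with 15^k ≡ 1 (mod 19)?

18

The order of 15 must divide φ(19) = 19 − 1 = 18 = 2 · 3^2.
Divisors of 18: 1, 2, 3, 6, 9, 18.
Test each divisor d:
15^1 ≡ 15
15^2 ≡ 16
15^3 ≡ 12
15^6 ≡ 11
15^9 ≡ 18
15^18 ≡ 1
Therefore the multiplicative order of 15 modulo 19 is 18.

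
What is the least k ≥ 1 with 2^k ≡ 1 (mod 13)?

The order of 2 must divide φ(13) = 13 − 1 = 12 = 2^2 · 3.
Divisors of 12: 1, 2, 3, 4, 6, 12.
Evaluate successive powers at the divisors of 12:
2^1 ≡ 2 (mod 13)
2^2 ≡ 4 (mod 13)
2^3 ≡ 8 (mod 13)
2^4 ≡ 3 (mod 13)
2^6 ≡ 12 (mod 13)
2^12 ≡ 1 (mod 13) ✓
The smallest such exponent is 12, so the order of 2 is 12.

12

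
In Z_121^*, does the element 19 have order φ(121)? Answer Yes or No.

φ(121) = φ(11^2) = 11·(11−1) = 110 = 2 · 5 · 11.
Test 19^(110/q) mod 121 for each prime factor q of 110:
19^55 ≡ 120 (mod 121)  [q = 2: ≢ 1 ✓]
19^22 ≡ 9 (mod 121)  [q = 5: ≢ 1 ✓]
19^10 ≡ 89 (mod 121)  [q = 11: ≢ 1 ✓]
Every test exponent gives a nontrivial residue, hence 19 generates the full group.

Yes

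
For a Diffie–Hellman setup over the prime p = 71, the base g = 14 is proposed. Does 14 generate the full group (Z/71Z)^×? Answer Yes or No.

No

φ(71) = 71 − 1 = 70 = 2 · 5 · 7.
An element g generates (Z/71Z)^× iff g^(70/q) ≢ 1 (mod 71) for each prime q ∈ {2, 5, 7}.
14^35 ≡ 70 (mod 71)  [q = 2: ≢ 1 ✓]
14^14 ≡ 5 (mod 71)  [q = 5: ≢ 1 ✓]
14^10 ≡ 1 (mod 71)  [q = 7: ≡ 1 ✗]
The check at q = 7 fails, so 14 generates a proper subgroup.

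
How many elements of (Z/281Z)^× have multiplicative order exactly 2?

φ(281) = 281 − 1 = 280 = 2^3 · 5 · 7.
In a cyclic group of order 280, there are φ(d) elements of order d for each divisor d of 280, and zero for non-divisors.
2 | 280, and φ(2) = 2 − 1 = 1.

1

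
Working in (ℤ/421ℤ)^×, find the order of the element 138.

105

Since 138 ∈ (Z/421Z)^×, its order divides φ(421) = 421 − 1 = 420 = 2^2 · 3 · 5 · 7.
Divisors of 420: 1, 2, 3, 4, 5, 6, 7, 10, 12, 14, 15, 20, 21, 28, 30, 35, 42, 60, 70, 84, 105, 140, 210, 420.
Test each divisor d:
138^1 ≡ 138 (mod 421)
138^2 ≡ 99 (mod 421)
138^3 ≡ 190 (mod 421)
138^4 ≡ 118 (mod 421)
138^5 ≡ 286 (mod 421)
138^6 ≡ 315 (mod 421)
138^7 ≡ 107 (mod 421)
138^10 ≡ 122 (mod 421)
138^12 ≡ 290 (mod 421)
138^14 ≡ 82 (mod 421)
138^15 ≡ 370 (mod 421)
138^20 ≡ 149 (mod 421)
138^21 ≡ 354 (mod 421)
138^28 ≡ 409 (mod 421)
138^30 ≡ 75 (mod 421)
138^35 ≡ 400 (mod 421)
138^42 ≡ 279 (mod 421)
138^60 ≡ 152 (mod 421)
138^70 ≡ 20 (mod 421)
138^84 ≡ 377 (mod 421)
138^105 ≡ 1 (mod 421) ✓
So ord_421(138) = 105.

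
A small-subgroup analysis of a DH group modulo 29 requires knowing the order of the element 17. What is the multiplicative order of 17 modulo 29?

ord(17) | φ(29) = 29 − 1 = 28 = 2^2 · 7.
Divisors of 28: 1, 2, 4, 7, 14, 28.
Check 17^d mod 29 for each divisor in increasing order:
17^1 ≡ 17
17^2 ≡ 28
17^4 ≡ 1
Therefore the multiplicative order of 17 modulo 29 is 4.

4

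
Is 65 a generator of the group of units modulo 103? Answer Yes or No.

φ(103) = 103 − 1 = 102 = 2 · 3 · 17.
An element g generates (Z/103Z)^× iff g^(102/q) ≢ 1 (mod 103) for each prime q ∈ {2, 3, 17}.
65^51 ≡ 102 (mod 103)  [q = 2: ≢ 1 ✓]
65^34 ≡ 56 (mod 103)  [q = 3: ≢ 1 ✓]
65^6 ≡ 8 (mod 103)  [q = 17: ≢ 1 ✓]
Every test exponent gives a nontrivial residue, hence 65 generates the full group.

Yes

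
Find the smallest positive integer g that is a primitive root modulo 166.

φ(166) = φ(2)·φ(83) = 1·82 = 82 = 2 · 41.
Test candidates g = 2, 3, … against the prime factors q ∈ {2, 41} of φ(166): g is a generator iff g^(82/q) ≢ 1 for every such q.
g = 2: gcd(2, 166) = 2 > 1, not a unit — skip.
g = 3: 3^41 ≡ 1 — hits 1, so not a primitive root.
g = 4: gcd(4, 166) = 2 > 1, not a unit — skip.
g = 5: 5^41 ≡ 165; 5^2 ≡ 25 — none is 1, so 5 is a primitive root.
Hence the least primitive root of 166 is 5.

5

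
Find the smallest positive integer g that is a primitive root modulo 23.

5

φ(23) = 23 − 1 = 22 = 2 · 11.
Test candidates g = 2, 3, … against the prime factors q ∈ {2, 11} of φ(23): g is a generator iff g^(22/q) ≢ 1 for every such q.
g = 2: 2^11 ≡ 1 — hits 1, so not a primitive root.
g = 3: 3^11 ≡ 1 — hits 1, so not a primitive root.
g = 4: 4^11 ≡ 1 — hits 1, so not a primitive root.
g = 5: 5^11 ≡ 22; 5^2 ≡ 2 — none is 1, so 5 is a primitive root.
So 5 is the smallest generator of (Z/23Z)^×.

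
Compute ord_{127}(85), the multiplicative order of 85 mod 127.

ord(85) | φ(127) = 127 − 1 = 126 = 2 · 3^2 · 7.
Divisors of 126: 1, 2, 3, 6, 7, 9, 14, 18, 21, 42, 63, 126.
Test each divisor d:
85^1 ≡ 85 (mod 127)
85^2 ≡ 113 (mod 127)
85^3 ≡ 80 (mod 127)
85^6 ≡ 50 (mod 127)
85^7 ≡ 59 (mod 127)
85^9 ≡ 63 (mod 127)
85^14 ≡ 52 (mod 127)
85^18 ≡ 32 (mod 127)
85^21 ≡ 20 (mod 127)
85^42 ≡ 19 (mod 127)
85^63 ≡ 126 (mod 127)
85^126 ≡ 1 (mod 127) ✓
Therefore the multiplicative order of 85 modulo 127 is 126.

126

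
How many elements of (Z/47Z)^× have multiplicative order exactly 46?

22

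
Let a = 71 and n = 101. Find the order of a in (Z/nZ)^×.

25

ord(71) | φ(101) = 101 − 1 = 100 = 2^2 · 5^2.
Divisors of 100: 1, 2, 4, 5, 10, 20, 25, 50, 100.
Test each divisor d:
71^1 ≡ 71 (mod 101)
71^2 ≡ 92 (mod 101)
71^4 ≡ 81 (mod 101)
71^5 ≡ 95 (mod 101)
71^10 ≡ 36 (mod 101)
71^20 ≡ 84 (mod 101)
71^25 ≡ 1 (mod 101) ✓
Therefore the multiplicative order of 71 modulo 101 is 25.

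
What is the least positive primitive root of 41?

φ(41) = 41 − 1 = 40 = 2^3 · 5.
g is a primitive root iff g^(40/q) ≢ 1 (mod 41) for each prime q ∈ {2, 5}.
g = 2: 2^20 ≡ 1 — hits 1, so not a primitive root.
g = 3: 3^20 ≡ 40; 3^8 ≡ 1 — hits 1, so not a primitive root.
g = 4: 4^20 ≡ 1 — hits 1, so not a primitive root.
g = 5: 5^20 ≡ 1 — hits 1, so not a primitive root.
g = 6: 6^20 ≡ 40; 6^8 ≡ 10 — none is 1, so 6 is a primitive root.
The smallest primitive root modulo 41 is 6.

6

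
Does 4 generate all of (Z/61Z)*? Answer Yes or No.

φ(61) = 61 − 1 = 60 = 2^2 · 3 · 5.
Test 4^(60/q) mod 61 for each prime factor q of 60:
4^30 ≡ 1 (mod 61)  [q = 2: ≡ 1 ✗]
4^20 ≡ 13 (mod 61)  [q = 3: ≢ 1 ✓]
4^12 ≡ 20 (mod 61)  [q = 5: ≢ 1 ✓]
Since 4^30 ≡ 1, the order of 4 divides 30 < 60, so 4 is not a primitive root.

No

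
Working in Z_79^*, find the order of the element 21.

ord(21) | φ(79) = 79 − 1 = 78 = 2 · 3 · 13.
Divisors of 78: 1, 2, 3, 6, 13, 26, 39, 78.
Check 21^d mod 79 for each divisor in increasing order:
21^1 ≡ 21 (mod 79)
21^2 ≡ 46 (mod 79)
21^3 ≡ 18 (mod 79)
21^6 ≡ 8 (mod 79)
21^13 ≡ 1 (mod 79) ✓
So ord_79(21) = 13.

13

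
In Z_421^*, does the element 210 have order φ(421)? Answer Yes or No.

Yes

φ(421) = 421 − 1 = 420 = 2^2 · 3 · 5 · 7.
An element g generates (Z/421Z)^× iff g^(420/q) ≢ 1 (mod 421) for each prime q ∈ {2, 3, 5, 7}.
210^210 ≡ 420 (mod 421)  [q = 2: ≢ 1 ✓]
210^140 ≡ 20 (mod 421)  [q = 3: ≢ 1 ✓]
210^84 ≡ 252 (mod 421)  [q = 5: ≢ 1 ✓]
210^60 ≡ 33 (mod 421)  [q = 7: ≢ 1 ✓]
Every test exponent gives a nontrivial residue, hence 210 generates the full group.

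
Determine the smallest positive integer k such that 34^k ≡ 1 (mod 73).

ord(34) | φ(73) = 73 − 1 = 72 = 2^3 · 3^2.
Divisors of 72: 1, 2, 3, 4, 6, 8, 9, 12, 18, 24, 36, 72.
Compute 34^d (mod 73) for the divisors d until we hit 1:
34^1 ≡ 34
34^2 ≡ 61
34^3 ≡ 30
34^4 ≡ 71
34^6 ≡ 24
34^8 ≡ 4
34^9 ≡ 63
34^12 ≡ 65
34^18 ≡ 27
34^24 ≡ 64
34^36 ≡ 72
34^72 ≡ 1
Therefore the multiplicative order of 34 modulo 73 is 72.

72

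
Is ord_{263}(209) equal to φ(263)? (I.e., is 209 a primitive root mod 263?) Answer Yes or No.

Yes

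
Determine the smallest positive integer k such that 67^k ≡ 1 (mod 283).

94

By Lagrange's theorem, ord_283(67) divides φ(283) = 283 − 1 = 282 = 2 · 3 · 47.
Divisors of 282: 1, 2, 3, 6, 47, 94, 141, 282.
Evaluate successive powers at the divisors of 282:
67^1 ≡ 67
67^2 ≡ 244
67^3 ≡ 217
67^6 ≡ 111
67^47 ≡ 282
67^94 ≡ 1
Hence ord(67) = 94.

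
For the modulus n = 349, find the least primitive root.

2

φ(349) = 349 − 1 = 348 = 2^2 · 3 · 29.
g is a primitive root iff g^(348/q) ≢ 1 (mod 349) for each prime q ∈ {2, 3, 29}.
g = 2: 2^174 ≡ 348; 2^116 ≡ 226; 2^12 ≡ 257 — none is 1, so 2 is a primitive root.
So 2 is the smallest generator of (Z/349Z)^×.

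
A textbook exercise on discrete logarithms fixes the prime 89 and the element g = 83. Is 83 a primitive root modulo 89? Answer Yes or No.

Yes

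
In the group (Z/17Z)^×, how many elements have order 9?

0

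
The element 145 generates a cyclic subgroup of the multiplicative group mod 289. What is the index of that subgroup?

The order of 145 must divide φ(289) = φ(17^2) = 17·(17−1) = 272 = 2^4 · 17.
Divisors of 272: 1, 2, 4, 8, 16, 17, 34, 68, 136, 272.
Check 145^d mod 289 for each divisor in increasing order:
145^1 ≡ 145 (mod 289)
145^2 ≡ 217 (mod 289)
145^4 ≡ 271 (mod 289)
145^8 ≡ 35 (mod 289)
145^16 ≡ 69 (mod 289)
145^17 ≡ 179 (mod 289)
145^34 ≡ 251 (mod 289)
145^68 ≡ 288 (mod 289)
145^136 ≡ 1 (mod 289) ✓
Thus |⟨145⟩| = ord(145) = 136.
Index = |(Z/289Z)^×| / |⟨145⟩| = 272 / 136 = 2.

2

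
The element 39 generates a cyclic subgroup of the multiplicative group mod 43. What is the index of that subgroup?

Since 39 ∈ (Z/43Z)^×, its order divides φ(43) = 43 − 1 = 42 = 2 · 3 · 7.
Divisors of 42: 1, 2, 3, 6, 7, 14, 21, 42.
Evaluate successive powers at the divisors of 42:
39^1 ≡ 39 (mod 43)
39^2 ≡ 16 (mod 43)
39^3 ≡ 22 (mod 43)
39^6 ≡ 11 (mod 43)
39^7 ≡ 42 (mod 43)
39^14 ≡ 1 (mod 43) ✓
Thus |⟨39⟩| = ord(39) = 14.
Index = |(Z/43Z)^×| / |⟨39⟩| = 42 / 14 = 3.

3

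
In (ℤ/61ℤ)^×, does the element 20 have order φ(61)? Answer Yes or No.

No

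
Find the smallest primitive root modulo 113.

3

φ(113) = 113 − 1 = 112 = 2^4 · 7.
g is a primitive root iff g^(112/q) ≢ 1 (mod 113) for each prime q ∈ {2, 7}.
g = 2: 2^56 ≡ 1 — hits 1, so not a primitive root.
g = 3: 3^56 ≡ 112; 3^16 ≡ 49 — none is 1, so 3 is a primitive root.
Hence the least primitive root of 113 is 3.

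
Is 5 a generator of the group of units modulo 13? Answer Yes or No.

No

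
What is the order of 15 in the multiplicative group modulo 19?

ord(15) | φ(19) = 19 − 1 = 18 = 2 · 3^2.
Divisors of 18: 1, 2, 3, 6, 9, 18.
Check 15^d mod 19 for each divisor in increasing order:
15^1 ≡ 15
15^2 ≡ 16
15^3 ≡ 12
15^6 ≡ 11
15^9 ≡ 18
15^18 ≡ 1
So ord_19(15) = 18.

18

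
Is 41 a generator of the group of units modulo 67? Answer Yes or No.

Yes

φ(67) = 67 − 1 = 66 = 2 · 3 · 11.
An element g generates (Z/67Z)^× iff g^(66/q) ≢ 1 (mod 67) for each prime q ∈ {2, 3, 11}.
41^33 ≡ 66 (mod 67)  [q = 2: ≢ 1 ✓]
41^22 ≡ 29 (mod 67)  [q = 3: ≢ 1 ✓]
41^6 ≡ 15 (mod 67)  [q = 11: ≢ 1 ✓]
None equal 1, so ord_67(41) = 66: 41 is a primitive root.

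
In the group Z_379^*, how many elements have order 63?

36

φ(379) = 379 − 1 = 378 = 2 · 3^3 · 7.
(Z/379Z)^× is cyclic (|G| = 378); a cyclic group of order m has exactly φ(d) elements of each order d | m, and none otherwise.
63 = 3^2 · 7 divides 378, and φ(63) = 36.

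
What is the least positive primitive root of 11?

2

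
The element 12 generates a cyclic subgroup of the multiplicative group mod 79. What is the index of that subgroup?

The order of 12 must divide φ(79) = 79 − 1 = 78 = 2 · 3 · 13.
Divisors of 78: 1, 2, 3, 6, 13, 26, 39, 78.
Test each divisor d:
12^1 ≡ 12
12^2 ≡ 65
12^3 ≡ 69
12^6 ≡ 21
12^13 ≡ 78
12^26 ≡ 1
The order of 12 is 26, so the subgroup it generates has 26 elements.
Index = |(Z/79Z)^×| / |⟨12⟩| = 78 / 26 = 3.

3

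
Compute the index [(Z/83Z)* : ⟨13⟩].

Since 13 ∈ (Z/83Z)^×, its order divides φ(83) = 83 − 1 = 82 = 2 · 41.
Divisors of 82: 1, 2, 41, 82.
Compute 13^d (mod 83) for the divisors d until we hit 1:
13^1 ≡ 13 (mod 83)
13^2 ≡ 3 (mod 83)
13^41 ≡ 82 (mod 83)
13^82 ≡ 1 (mod 83) ✓
So ord_83(13) = 82, hence |⟨13⟩| = 82.
The index is φ(83) / ord(13) = 82 / 82 = 1.

1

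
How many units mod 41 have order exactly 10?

4

φ(41) = 41 − 1 = 40 = 2^3 · 5.
In a cyclic group of order 40, there are φ(d) elements of order d for each divisor d of 40, and zero for non-divisors.
10 = 2 · 5 divides 40, and φ(10) = 4.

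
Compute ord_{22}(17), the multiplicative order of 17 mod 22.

10

ord(17) | φ(22) = φ(2)·φ(11) = 1·10 = 10 = 2 · 5.
Divisors of 10: 1, 2, 5, 10.
Compute 17^d (mod 22) for the divisors d until we hit 1:
17^1 ≡ 17 (mod 22)
17^2 ≡ 3 (mod 22)
17^5 ≡ 21 (mod 22)
17^10 ≡ 1 (mod 22) ✓
Therefore the multiplicative order of 17 modulo 22 is 10.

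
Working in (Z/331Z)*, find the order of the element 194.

165

Since 194 ∈ (Z/331Z)^×, its order divides φ(331) = 331 − 1 = 330 = 2 · 3 · 5 · 11.
Divisors of 330: 1, 2, 3, 5, 6, 10, 11, 15, 22, 30, 33, 55, 66, 110, 165, 330.
Test each divisor d:
194^1 ≡ 194
194^2 ≡ 233
194^3 ≡ 186
194^5 ≡ 308
194^6 ≡ 172
194^10 ≡ 198
194^11 ≡ 16
194^15 ≡ 80
194^22 ≡ 256
194^30 ≡ 111
194^33 ≡ 124
194^55 ≡ 299
194^66 ≡ 150
194^110 ≡ 31
194^165 ≡ 1
Therefore the multiplicative order of 194 modulo 331 is 165.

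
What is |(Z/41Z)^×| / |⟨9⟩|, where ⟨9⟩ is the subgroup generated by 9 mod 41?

Since 9 ∈ (Z/41Z)^×, its order divides φ(41) = 41 − 1 = 40 = 2^3 · 5.
Divisors of 40: 1, 2, 4, 5, 8, 10, 20, 40.
Check 9^d mod 41 for each divisor in increasing order:
9^1 ≡ 9
9^2 ≡ 40
9^4 ≡ 1
The order of 9 is 4, so the subgroup it generates has 4 elements.
Index = |(Z/41Z)^×| / |⟨9⟩| = 40 / 4 = 10.

10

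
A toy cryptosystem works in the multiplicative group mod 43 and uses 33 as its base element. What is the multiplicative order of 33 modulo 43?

42

By Lagrange's theorem, ord_43(33) divides φ(43) = 43 − 1 = 42 = 2 · 3 · 7.
Divisors of 42: 1, 2, 3, 6, 7, 14, 21, 42.
Evaluate successive powers at the divisors of 42:
33^1 ≡ 33
33^2 ≡ 14
33^3 ≡ 32
33^6 ≡ 35
33^7 ≡ 37
33^14 ≡ 36
33^21 ≡ 42
33^42 ≡ 1
So ord_43(33) = 42.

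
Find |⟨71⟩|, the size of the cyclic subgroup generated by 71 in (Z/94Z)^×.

23

Since 71 ∈ (Z/94Z)^×, its order divides φ(94) = φ(2)·φ(47) = 1·46 = 46 = 2 · 23.
Divisors of 46: 1, 2, 23, 46.
Check 71^d mod 94 for each divisor in increasing order:
71^1 ≡ 71 (mod 94)
71^2 ≡ 59 (mod 94)
71^23 ≡ 1 (mod 94) ✓
Therefore the multiplicative order of 71 modulo 94 is 23.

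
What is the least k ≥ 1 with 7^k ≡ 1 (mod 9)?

3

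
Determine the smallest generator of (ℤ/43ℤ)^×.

3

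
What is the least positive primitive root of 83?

φ(83) = 83 − 1 = 82 = 2 · 41.
g is a primitive root iff g^(82/q) ≢ 1 (mod 83) for each prime q ∈ {2, 41}.
g = 2: 2^41 ≡ 82; 2^2 ≡ 4 — none is 1, so 2 is a primitive root.
The smallest primitive root modulo 83 is 2.

2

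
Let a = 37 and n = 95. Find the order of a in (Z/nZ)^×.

By Lagrange's theorem, ord_95(37) divides φ(95) = φ(5·19) = (5−1)·(19−1) = 4·18 = 72 = 2^3 · 3^2.
Divisors of 72: 1, 2, 3, 4, 6, 8, 9, 12, 18, 24, 36, 72.
Check 37^d mod 95 for each divisor in increasing order:
37^1 ≡ 37 (mod 95)
37^2 ≡ 39 (mod 95)
37^3 ≡ 18 (mod 95)
37^4 ≡ 1 (mod 95) ✓
The smallest such exponent is 4, so the order of 37 is 4.

4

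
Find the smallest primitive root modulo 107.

φ(107) = 107 − 1 = 106 = 2 · 53.
Test candidates g = 2, 3, … against the prime factors q ∈ {2, 53} of φ(107): g is a generator iff g^(106/q) ≢ 1 for every such q.
g = 2: 2^53 ≡ 106; 2^2 ≡ 4 — none is 1, so 2 is a primitive root.
The smallest primitive root modulo 107 is 2.

2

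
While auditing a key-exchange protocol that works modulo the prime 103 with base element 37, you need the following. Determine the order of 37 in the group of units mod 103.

34

The order of 37 must divide φ(103) = 103 − 1 = 102 = 2 · 3 · 17.
Divisors of 102: 1, 2, 3, 6, 17, 34, 51, 102.
Evaluate successive powers at the divisors of 102:
37^1 ≡ 37
37^2 ≡ 30
37^3 ≡ 80
37^6 ≡ 14
37^17 ≡ 102
37^34 ≡ 1
The smallest such exponent is 34, so the order of 37 is 34.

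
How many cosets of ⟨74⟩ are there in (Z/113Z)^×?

1

By Lagrange's theorem, ord_113(74) divides φ(113) = 113 − 1 = 112 = 2^4 · 7.
Divisors of 112: 1, 2, 4, 7, 8, 14, 16, 28, 56, 112.
Test each divisor d:
74^1 ≡ 74
74^2 ≡ 52
74^4 ≡ 105
74^7 ≡ 65
74^8 ≡ 64
74^14 ≡ 44
74^16 ≡ 28
74^28 ≡ 15
74^56 ≡ 112
74^112 ≡ 1
Thus |⟨74⟩| = ord(74) = 112.
The index is φ(113) / ord(74) = 112 / 112 = 1.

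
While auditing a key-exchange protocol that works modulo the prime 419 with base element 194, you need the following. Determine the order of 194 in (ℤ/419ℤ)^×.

418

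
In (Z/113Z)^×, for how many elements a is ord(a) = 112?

φ(113) = 113 − 1 = 112 = 2^4 · 7.
Since (Z/113Z)^× is cyclic of order 112, the number of elements of order d is φ(d) when d | 112 and 0 otherwise.
112 = 2^4 · 7 divides 112, and φ(112) = 48.

48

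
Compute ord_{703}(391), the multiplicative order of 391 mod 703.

By Lagrange's theorem, ord_703(391) divides φ(703) = φ(19·37) = (19−1)·(37−1) = 18·36 = 648 = 2^3 · 3^4.
Divisors of 648: 1, 2, 3, 4, 6, 8, 9, 12, 18, 24, 27, 36, 54, 72, 81, 108, 162, 216, 324, 648.
Check 391^d mod 703 for each divisor in increasing order:
391^1 ≡ 391 (mod 703)
391^2 ≡ 330 (mod 703)
391^3 ≡ 381 (mod 703)
391^4 ≡ 638 (mod 703)
391^6 ≡ 343 (mod 703)
391^8 ≡ 7 (mod 703)
391^9 ≡ 628 (mod 703)
391^12 ≡ 248 (mod 703)
391^18 ≡ 1 (mod 703) ✓
So ord_703(391) = 18.

18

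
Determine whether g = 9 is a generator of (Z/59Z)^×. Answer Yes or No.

No

φ(59) = 59 − 1 = 58 = 2 · 29.
9 is a primitive root mod 59 iff 9^(φ(59)/q) ≢ 1 for every prime q | φ(59), i.e. q ∈ {2, 29}.
9^29 ≡ 1 (mod 59)  [q = 2: ≡ 1 ✗]
9^2 ≡ 22 (mod 59)  [q = 29: ≢ 1 ✓]
The check at q = 2 fails, so 9 generates a proper subgroup.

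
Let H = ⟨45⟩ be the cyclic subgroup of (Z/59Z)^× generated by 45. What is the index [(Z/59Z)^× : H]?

2

The order of 45 must divide φ(59) = 59 − 1 = 58 = 2 · 29.
Divisors of 58: 1, 2, 29, 58.
Check 45^d mod 59 for each divisor in increasing order:
45^1 ≡ 45 (mod 59)
45^2 ≡ 19 (mod 59)
45^29 ≡ 1 (mod 59) ✓
The order of 45 is 29, so the subgroup it generates has 29 elements.
The index is φ(59) / ord(45) = 58 / 29 = 2.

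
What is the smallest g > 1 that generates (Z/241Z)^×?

φ(241) = 241 − 1 = 240 = 2^4 · 3 · 5.
Test candidates g = 2, 3, … against the prime factors q ∈ {2, 3, 5} of φ(241): g is a generator iff g^(240/q) ≢ 1 for every such q.
g = 2: 2^120 ≡ 1 — hits 1, so not a primitive root.
g = 3: 3^120 ≡ 1 — hits 1, so not a primitive root.
g = 4: 4^120 ≡ 1 — hits 1, so not a primitive root.
g = 5: 5^120 ≡ 1 — hits 1, so not a primitive root.
g = 6: 6^120 ≡ 1 — hits 1, so not a primitive root.
g = 7: 7^120 ≡ 240; 7^80 ≡ 15; 7^48 ≡ 91 — none is 1, so 7 is a primitive root.
So 7 is the smallest generator of (Z/241Z)^×.

7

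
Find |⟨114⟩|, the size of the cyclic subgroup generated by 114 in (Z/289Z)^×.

272

The order of 114 must divide φ(289) = φ(17^2) = 17·(17−1) = 272 = 2^4 · 17.
Divisors of 272: 1, 2, 4, 8, 16, 17, 34, 68, 136, 272.
Check 114^d mod 289 for each divisor in increasing order:
114^1 ≡ 114 (mod 289)
114^2 ≡ 280 (mod 289)
114^4 ≡ 81 (mod 289)
114^8 ≡ 203 (mod 289)
114^16 ≡ 171 (mod 289)
114^17 ≡ 131 (mod 289)
114^34 ≡ 110 (mod 289)
114^68 ≡ 251 (mod 289)
114^136 ≡ 288 (mod 289)
114^272 ≡ 1 (mod 289) ✓
So ord_289(114) = 272.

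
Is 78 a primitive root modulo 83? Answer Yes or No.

φ(83) = 83 − 1 = 82 = 2 · 41.
78 is a primitive root mod 83 iff 78^(φ(83)/q) ≢ 1 for every prime q | φ(83), i.e. q ∈ {2, 41}.
78^41 ≡ 1 (mod 83)  [q = 2: ≡ 1 ✗]
78^2 ≡ 25 (mod 83)  [q = 41: ≢ 1 ✓]
Since 78^41 ≡ 1, the order of 78 divides 41 < 82, so 78 is not a primitive root.

No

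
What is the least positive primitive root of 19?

φ(19) = 19 − 1 = 18 = 2 · 3^2.
g is a primitive root iff g^(18/q) ≢ 1 (mod 19) for each prime q ∈ {2, 3}.
g = 2: 2^9 ≡ 18; 2^6 ≡ 7 — none is 1, so 2 is a primitive root.
Hence the least primitive root of 19 is 2.

2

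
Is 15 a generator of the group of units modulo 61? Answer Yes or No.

No

φ(61) = 61 − 1 = 60 = 2^2 · 3 · 5.
It suffices to check that the order of 15 is not a proper divisor of 60: compute 15^(60/q) for q ∈ {2, 3, 5}.
15^30 ≡ 1 (mod 61)  [q = 2: ≡ 1 ✗]
15^20 ≡ 47 (mod 61)  [q = 3: ≢ 1 ✓]
15^12 ≡ 58 (mod 61)  [q = 5: ≢ 1 ✓]
The check at q = 2 fails, so 15 generates a proper subgroup.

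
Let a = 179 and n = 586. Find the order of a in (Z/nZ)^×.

Since 179 ∈ (Z/586Z)^×, its order divides φ(586) = φ(2)·φ(293) = 1·292 = 292 = 2^2 · 73.
Divisors of 292: 1, 2, 4, 73, 146, 292.
Compute 179^d (mod 586) for the divisors d until we hit 1:
179^1 ≡ 179 (mod 586)
179^2 ≡ 397 (mod 586)
179^4 ≡ 561 (mod 586)
179^73 ≡ 155 (mod 586)
179^146 ≡ 585 (mod 586)
179^292 ≡ 1 (mod 586) ✓
Therefore the multiplicative order of 179 modulo 586 is 292.

292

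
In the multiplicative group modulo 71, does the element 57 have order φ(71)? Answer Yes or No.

No

φ(71) = 71 − 1 = 70 = 2 · 5 · 7.
57 is a primitive root mod 71 iff 57^(φ(71)/q) ≢ 1 for every prime q | φ(71), i.e. q ∈ {2, 5, 7}.
57^35 ≡ 1 (mod 71)  [q = 2: ≡ 1 ✗]
57^14 ≡ 5 (mod 71)  [q = 5: ≢ 1 ✓]
57^10 ≡ 1 (mod 71)  [q = 7: ≡ 1 ✗]
Since 57^35 ≡ 1, the order of 57 divides 35 < 70, so 57 is not a primitive root.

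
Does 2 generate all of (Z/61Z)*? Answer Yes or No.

Yes

φ(61) = 61 − 1 = 60 = 2^2 · 3 · 5.
Test 2^(60/q) mod 61 for each prime factor q of 60:
2^30 ≡ 60 (mod 61)  [q = 2: ≢ 1 ✓]
2^20 ≡ 47 (mod 61)  [q = 3: ≢ 1 ✓]
2^12 ≡ 9 (mod 61)  [q = 5: ≢ 1 ✓]
All checks pass, so 2 has order 60 and is a primitive root modulo 61.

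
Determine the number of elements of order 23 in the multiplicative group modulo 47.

22

φ(47) = 47 − 1 = 46 = 2 · 23.
In a cyclic group of order 46, there are φ(d) elements of order d for each divisor d of 46, and zero for non-divisors.
23 | 46, and φ(23) = 23 − 1 = 22.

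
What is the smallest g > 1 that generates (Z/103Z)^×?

φ(103) = 103 − 1 = 102 = 2 · 3 · 17.
Test candidates g = 2, 3, … against the prime factors q ∈ {2, 3, 17} of φ(103): g is a generator iff g^(102/q) ≢ 1 for every such q.
g = 2: 2^51 ≡ 1 — hits 1, so not a primitive root.
g = 3: 3^51 ≡ 102; 3^34 ≡ 1 — hits 1, so not a primitive root.
g = 4: 4^51 ≡ 1 — hits 1, so not a primitive root.
g = 5: 5^51 ≡ 102; 5^34 ≡ 56; 5^6 ≡ 72 — none is 1, so 5 is a primitive root.
So 5 is the smallest generator of (Z/103Z)^×.

5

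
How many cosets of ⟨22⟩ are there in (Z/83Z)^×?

1

The order of 22 must divide φ(83) = 83 − 1 = 82 = 2 · 41.
Divisors of 82: 1, 2, 41, 82.
Check 22^d mod 83 for each divisor in increasing order:
22^1 ≡ 22 (mod 83)
22^2 ≡ 69 (mod 83)
22^41 ≡ 82 (mod 83)
22^82 ≡ 1 (mod 83) ✓
The order of 22 is 82, so the subgroup it generates has 82 elements.
[(Z/83Z)^× : ⟨22⟩] = 82/82 = 1.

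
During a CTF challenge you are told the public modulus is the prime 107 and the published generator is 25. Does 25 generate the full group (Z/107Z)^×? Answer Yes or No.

φ(107) = 107 − 1 = 106 = 2 · 53.
25 is a primitive root mod 107 iff 25^(φ(107)/q) ≢ 1 for every prime q | φ(107), i.e. q ∈ {2, 53}.
25^53 ≡ 1 (mod 107)  [q = 2: ≡ 1 ✗]
25^2 ≡ 90 (mod 107)  [q = 53: ≢ 1 ✓]
25^53 ≡ 1 shows ord(25) | 53, strictly less than φ(107); not a primitive root.

No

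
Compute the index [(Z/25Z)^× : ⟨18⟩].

5

By Lagrange's theorem, ord_25(18) divides φ(25) = φ(5^2) = 5·(5−1) = 20 = 2^2 · 5.
Divisors of 20: 1, 2, 4, 5, 10, 20.
Check 18^d mod 25 for each divisor in increasing order:
18^1 ≡ 18 (mod 25)
18^2 ≡ 24 (mod 25)
18^4 ≡ 1 (mod 25) ✓
The order of 18 is 4, so the subgroup it generates has 4 elements.
Index = |(Z/25Z)^×| / |⟨18⟩| = 20 / 4 = 5.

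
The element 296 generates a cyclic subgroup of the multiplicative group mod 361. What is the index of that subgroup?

6

Since 296 ∈ (Z/361Z)^×, its order divides φ(361) = φ(19^2) = 19·(19−1) = 342 = 2 · 3^2 · 19.
Divisors of 342: 1, 2, 3, 6, 9, 18, 19, 38, 57, 114, 171, 342.
Check 296^d mod 361 for each divisor in increasing order:
296^1 ≡ 296
296^2 ≡ 254
296^3 ≡ 96
296^6 ≡ 191
296^9 ≡ 286
296^18 ≡ 210
296^19 ≡ 68
296^38 ≡ 292
296^57 ≡ 1
The order of 296 is 57, so the subgroup it generates has 57 elements.
The index is φ(361) / ord(296) = 342 / 57 = 6.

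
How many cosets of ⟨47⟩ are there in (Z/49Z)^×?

1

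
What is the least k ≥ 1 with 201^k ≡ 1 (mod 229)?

By Lagrange's theorem, ord_229(201) divides φ(229) = 229 − 1 = 228 = 2^2 · 3 · 19.
Divisors of 228: 1, 2, 3, 4, 6, 12, 19, 38, 57, 76, 114, 228.
Test each divisor d:
201^1 ≡ 201 (mod 229)
201^2 ≡ 97 (mod 229)
201^3 ≡ 32 (mod 229)
201^4 ≡ 20 (mod 229)
201^6 ≡ 108 (mod 229)
201^12 ≡ 214 (mod 229)
201^19 ≡ 18 (mod 229)
201^38 ≡ 95 (mod 229)
201^57 ≡ 107 (mod 229)
201^76 ≡ 94 (mod 229)
201^114 ≡ 228 (mod 229)
201^228 ≡ 1 (mod 229) ✓
So ord_229(201) = 228.

228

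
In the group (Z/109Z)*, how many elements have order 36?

φ(109) = 109 − 1 = 108 = 2^2 · 3^3.
Since (Z/109Z)^× is cyclic of order 108, the number of elements of order d is φ(d) when d | 108 and 0 otherwise.
36 = 2^2 · 3^2 divides 108, and φ(36) = 12.

12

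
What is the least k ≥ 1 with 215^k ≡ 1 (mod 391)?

176

The order of 215 must divide φ(391) = φ(17·23) = (17−1)·(23−1) = 16·22 = 352 = 2^5 · 11.
Divisors of 352: 1, 2, 4, 8, 11, 16, 22, 32, 44, 88, 176, 352.
Compute 215^d (mod 391) for the divisors d until we hit 1:
215^1 ≡ 215
215^2 ≡ 87
215^4 ≡ 140
215^8 ≡ 50
215^11 ≡ 369
215^16 ≡ 154
215^22 ≡ 93
215^32 ≡ 256
215^44 ≡ 47
215^88 ≡ 254
215^176 ≡ 1
Hence ord(215) = 176.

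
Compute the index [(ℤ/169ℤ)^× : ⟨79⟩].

The order of 79 must divide φ(169) = φ(13^2) = 13·(13−1) = 156 = 2^2 · 3 · 13.
Divisors of 156: 1, 2, 3, 4, 6, 12, 13, 26, 39, 52, 78, 156.
Compute 79^d (mod 169) for the divisors d until we hit 1:
79^1 ≡ 79 (mod 169)
79^2 ≡ 157 (mod 169)
79^3 ≡ 66 (mod 169)
79^4 ≡ 144 (mod 169)
79^6 ≡ 131 (mod 169)
79^12 ≡ 92 (mod 169)
79^13 ≡ 1 (mod 169) ✓
Thus |⟨79⟩| = ord(79) = 13.
The index is φ(169) / ord(79) = 156 / 13 = 12.

12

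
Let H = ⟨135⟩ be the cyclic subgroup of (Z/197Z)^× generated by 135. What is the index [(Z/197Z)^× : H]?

4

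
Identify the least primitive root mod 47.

5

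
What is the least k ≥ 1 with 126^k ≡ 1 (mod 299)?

The order of 126 must divide φ(299) = φ(13·23) = (13−1)·(23−1) = 12·22 = 264 = 2^3 · 3 · 11.
Divisors of 264: 1, 2, 3, 4, 6, 8, 11, 12, 22, 24, 33, 44, 66, 88, 132, 264.
Compute 126^d (mod 299) for the divisors d until we hit 1:
126^1 ≡ 126 (mod 299)
126^2 ≡ 29 (mod 299)
126^3 ≡ 66 (mod 299)
126^4 ≡ 243 (mod 299)
126^6 ≡ 170 (mod 299)
126^8 ≡ 146 (mod 299)
126^11 ≡ 68 (mod 299)
126^12 ≡ 196 (mod 299)
126^22 ≡ 139 (mod 299)
126^24 ≡ 144 (mod 299)
126^33 ≡ 183 (mod 299)
126^44 ≡ 185 (mod 299)
126^66 ≡ 1 (mod 299) ✓
Hence ord(126) = 66.

66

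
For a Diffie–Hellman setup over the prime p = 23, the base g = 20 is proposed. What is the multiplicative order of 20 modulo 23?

22

By Lagrange's theorem, ord_23(20) divides φ(23) = 23 − 1 = 22 = 2 · 11.
Divisors of 22: 1, 2, 11, 22.
Evaluate successive powers at the divisors of 22:
20^1 ≡ 20
20^2 ≡ 9
20^11 ≡ 22
20^22 ≡ 1
The smallest such exponent is 22, so the order of 20 is 22.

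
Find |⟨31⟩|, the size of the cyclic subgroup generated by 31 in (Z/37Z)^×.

4

By Lagrange's theorem, ord_37(31) divides φ(37) = 37 − 1 = 36 = 2^2 · 3^2.
Divisors of 36: 1, 2, 3, 4, 6, 9, 12, 18, 36.
Evaluate successive powers at the divisors of 36:
31^1 ≡ 31 (mod 37)
31^2 ≡ 36 (mod 37)
31^3 ≡ 6 (mod 37)
31^4 ≡ 1 (mod 37) ✓
Therefore the multiplicative order of 31 modulo 37 is 4.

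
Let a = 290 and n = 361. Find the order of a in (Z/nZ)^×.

171

Since 290 ∈ (Z/361Z)^×, its order divides φ(361) = φ(19^2) = 19·(19−1) = 342 = 2 · 3^2 · 19.
Divisors of 342: 1, 2, 3, 6, 9, 18, 19, 38, 57, 114, 171, 342.
Evaluate successive powers at the divisors of 342:
290^1 ≡ 290 (mod 361)
290^2 ≡ 348 (mod 361)
290^3 ≡ 201 (mod 361)
290^6 ≡ 330 (mod 361)
290^9 ≡ 267 (mod 361)
290^18 ≡ 172 (mod 361)
290^19 ≡ 62 (mod 361)
290^38 ≡ 234 (mod 361)
290^57 ≡ 68 (mod 361)
290^114 ≡ 292 (mod 361)
290^171 ≡ 1 (mod 361) ✓
Therefore the multiplicative order of 290 modulo 361 is 171.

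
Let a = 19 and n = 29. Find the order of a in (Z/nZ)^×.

28

ord(19) | φ(29) = 29 − 1 = 28 = 2^2 · 7.
Divisors of 28: 1, 2, 4, 7, 14, 28.
Compute 19^d (mod 29) for the divisors d until we hit 1:
19^1 ≡ 19 (mod 29)
19^2 ≡ 13 (mod 29)
19^4 ≡ 24 (mod 29)
19^7 ≡ 12 (mod 29)
19^14 ≡ 28 (mod 29)
19^28 ≡ 1 (mod 29) ✓
The smallest such exponent is 28, so the order of 19 is 28.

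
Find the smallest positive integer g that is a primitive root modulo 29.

φ(29) = 29 − 1 = 28 = 2^2 · 7.
Test candidates g = 2, 3, … against the prime factors q ∈ {2, 7} of φ(29): g is a generator iff g^(28/q) ≢ 1 for every such q.
g = 2: 2^14 ≡ 28; 2^4 ≡ 16 — none is 1, so 2 is a primitive root.
So 2 is the smallest generator of (Z/29Z)^×.

2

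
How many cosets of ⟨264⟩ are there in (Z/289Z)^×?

2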